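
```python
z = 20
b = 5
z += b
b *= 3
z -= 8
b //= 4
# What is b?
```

Trace:
`z = 20` → z = 20
`b = 5` → b = 5
`z += b` → z = 25
`b *= 3` → b = 15
`z -= 8` → z = 17
`b //= 4` → b = 3
So b = 3

Answer: 3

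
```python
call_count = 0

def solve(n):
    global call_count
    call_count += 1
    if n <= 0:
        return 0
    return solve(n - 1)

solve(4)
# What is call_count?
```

Linear recursion stepping by 1: 5 calls from n=4 down to ≤0.

Answer: 5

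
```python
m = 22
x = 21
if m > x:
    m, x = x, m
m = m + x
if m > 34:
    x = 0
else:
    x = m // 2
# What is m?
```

Trace:
`m = 22` → m = 22
`x = 21` → x = 21
`if m > x: ...` → m > x is True → m = 21; x = 22
`m = m + x` → m = 43
`if m > 34: ...` → m > 34 is True → x = 0
So m = 43

Answer: 43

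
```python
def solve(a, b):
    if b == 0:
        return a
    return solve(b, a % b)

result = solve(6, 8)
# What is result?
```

solve(6, 8) -> solve(8, 6) -> solve(6, 2) -> solve(2, 0) -> 2

Answer: 2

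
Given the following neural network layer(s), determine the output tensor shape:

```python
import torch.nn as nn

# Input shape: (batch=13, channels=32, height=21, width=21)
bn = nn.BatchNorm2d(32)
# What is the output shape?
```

Input: (13, 32, 21, 21) -> Output: (13, 32, 21, 21)

Answer: (13, 32, 21, 21)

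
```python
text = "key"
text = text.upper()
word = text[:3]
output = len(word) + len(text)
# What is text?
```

Trace:
`text = "key"` → text = 'key'
`text = text.upper()` → text = 'KEY'
`word = text[:3]` → word = 'KEY'
`output = len(word) + len(text)` → output = 6
So text = 'KEY'

Answer: 'KEY'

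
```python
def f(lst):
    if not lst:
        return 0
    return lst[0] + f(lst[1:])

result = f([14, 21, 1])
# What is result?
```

14 + 21 + 1 + 0 = 36

Answer: 36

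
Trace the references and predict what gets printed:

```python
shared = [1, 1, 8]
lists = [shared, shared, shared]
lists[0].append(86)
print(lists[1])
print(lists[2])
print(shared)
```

Key concept: list of same reference.
Step by step:
`shared = [1, 1, 8]` → shared = [1, 1, 8]
`lists = [shared, shared, shared]` → lists = [[1, 1, 8], [1, 1, 8], [1, 1, 8]]
`lists[0].append(86)` → shared = [1, 1, 8, 86]; lists = [[1, 1, 8, 86], [1, 1, 8, 86], [1, 1, 8, 86]]
`print(lists[1])` → prints [1, 1, 8, 86]
`print(lists[2])` → prints [1, 1, 8, 86]
`print(shared)` → prints [1, 1, 8, 86]

Answer:
[1, 1, 8, 86]
[1, 1, 8, 86]
[1, 1, 8, 86]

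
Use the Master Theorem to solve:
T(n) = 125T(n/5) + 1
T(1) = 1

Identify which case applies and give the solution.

a=125, b=5, f(n)=1. log_5(125) = 3. Since c=0 < 3, Case 1 applies: T(n) = Θ(n^log_b(a)) = O(n^3).

Answer: O(n^3) - Case 1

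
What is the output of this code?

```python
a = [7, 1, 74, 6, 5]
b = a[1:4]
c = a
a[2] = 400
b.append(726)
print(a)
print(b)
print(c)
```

Key concept: slice vs alias.
Step by step:
`a = [7, 1, 74, 6, 5]` → a = [7, 1, 74, 6, 5]
`b = a[1:4]` → b = [1, 74, 6]
`c = a` → c = [7, 1, 74, 6, 5] (same object as a)
`a[2] = 400` → a = [7, 1, 400, 6, 5] (same object as c); c = [7, 1, 400, 6, 5] (same object as a)
`b.append(726)` → b = [1, 74, 6, 726]
`print(a)` → prints [7, 1, 400, 6, 5]
`print(b)` → prints [1, 74, 6, 726]
`print(c)` → prints [7, 1, 400, 6, 5]

Answer:
[7, 1, 400, 6, 5]
[1, 74, 6, 726]
[7, 1, 400, 6, 5]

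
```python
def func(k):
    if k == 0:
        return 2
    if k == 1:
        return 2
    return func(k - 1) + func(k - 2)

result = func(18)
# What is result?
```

Build up from base cases: func(0)=2, func(1)=2, func(2)=4, func(3)=6, func(4)=10, func(5)=16, func(6)=26, ..., func(18)=8362

Answer: 8362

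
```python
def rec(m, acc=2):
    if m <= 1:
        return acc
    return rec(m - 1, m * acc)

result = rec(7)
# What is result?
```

Accumulator trace (n, acc): (7, 2) -> (6, 14) -> (5, 84) -> (4, 420) -> (3, 1680) -> (2, 5040) -> (1, 10080) -> return 10080

Answer: 10080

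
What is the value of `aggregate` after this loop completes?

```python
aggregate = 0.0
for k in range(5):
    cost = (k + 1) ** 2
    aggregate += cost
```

Sum of squared losses 1² + 2² + ... + 5²
`aggregate` takes the values: 0.0 → 1.0 → 5.0 → 14.0 → 30.0 → 55.0

Answer: 55.0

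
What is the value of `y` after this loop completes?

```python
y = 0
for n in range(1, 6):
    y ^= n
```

XOR of 1 to 5
`y` takes the values: 0 → 1 → 3 → 0 → 4 → 1

Answer: 1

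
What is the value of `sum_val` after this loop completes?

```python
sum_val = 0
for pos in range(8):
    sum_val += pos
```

Sum of 0 to 7 = 28
`sum_val` takes the values: 0 → 1 → 3 → 6 → 10 → 15 → 21 → 28

Answer: 28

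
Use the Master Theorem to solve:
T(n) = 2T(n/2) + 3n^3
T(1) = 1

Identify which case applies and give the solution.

a=2, b=2, f(n)=3n^3. log_2(2) = 1. Since c=3 > 1 and the regularity condition holds (2(n/2)^3 = (2/2^3)n^3 with 2/2^3 < 1), Case 3 applies: T(n) = Θ(f(n)) = O(n^3).

Answer: O(n^3) - Case 3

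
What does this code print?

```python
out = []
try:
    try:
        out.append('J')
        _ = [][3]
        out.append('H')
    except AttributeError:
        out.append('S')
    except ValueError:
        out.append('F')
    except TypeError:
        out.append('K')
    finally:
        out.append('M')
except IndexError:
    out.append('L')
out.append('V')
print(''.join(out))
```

Execution trace: 'J' (try body) → 'M' (finally) → 'L' (outer except IndexError) → 'V' (after the try/except). Output: JMLV

Answer: JMLV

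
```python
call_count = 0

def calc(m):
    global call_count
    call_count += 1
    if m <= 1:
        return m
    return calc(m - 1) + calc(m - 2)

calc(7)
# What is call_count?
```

Calls(m) = 1 + Calls(m-1) + Calls(m-2); Calls(0)=Calls(1)=1. For m=7 this gives 41.

Answer: 41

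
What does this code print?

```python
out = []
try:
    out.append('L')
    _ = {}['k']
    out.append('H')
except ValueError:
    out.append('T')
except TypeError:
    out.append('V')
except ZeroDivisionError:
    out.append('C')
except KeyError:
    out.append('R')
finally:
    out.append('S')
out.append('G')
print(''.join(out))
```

Execution trace: 'L' (try body) → 'R' (except KeyError) → 'S' (finally) → 'G' (after the try/except). Output: LRSG

Answer: LRSG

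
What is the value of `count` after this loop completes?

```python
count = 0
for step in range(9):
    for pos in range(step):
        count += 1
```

Triangle number: 0+1+2+...+8
`count` takes the values: 0 → 1 → 2 → 3 → 4 → 5 → 6 → 7 → 8 → 9 → 10 → 11 → 12 → 13 → 14 → 15 → 16 → 17 → 18 → 19 → 20 → 21 → 22 → 23 → 24 → 25 → 26 → 27 → 28 → 29 → 30 → 31 → 32 → 33 → 34 → 35 → 36

Answer: 36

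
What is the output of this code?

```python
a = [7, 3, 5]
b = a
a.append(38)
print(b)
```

Key concept: basic list aliasing.
Step by step:
`a = [7, 3, 5]` → a = [7, 3, 5]
`b = a` → b = [7, 3, 5] (same object as a)
`a.append(38)` → a = [7, 3, 5, 38] (same object as b); b = [7, 3, 5, 38] (same object as a)
`print(b)` → prints [7, 3, 5, 38]

Answer: [7, 3, 5, 38]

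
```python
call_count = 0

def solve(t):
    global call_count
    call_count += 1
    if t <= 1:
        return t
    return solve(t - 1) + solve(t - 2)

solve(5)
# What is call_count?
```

Calls(t) = 1 + Calls(t-1) + Calls(t-2); Calls(0)=Calls(1)=1. For t=5 this gives 15.

Answer: 15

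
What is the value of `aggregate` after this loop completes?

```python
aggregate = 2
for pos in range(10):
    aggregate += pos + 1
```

Start at 2, add 1 to 10 = 57
`aggregate` takes the values: 2 → 3 → 5 → 8 → 12 → 17 → 23 → 30 → 38 → 47 → 57

Answer: 57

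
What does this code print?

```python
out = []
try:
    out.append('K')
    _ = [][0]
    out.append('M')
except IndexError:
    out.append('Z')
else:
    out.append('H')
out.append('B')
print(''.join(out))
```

Execution trace: 'K' (try body) → 'Z' (except IndexError) → 'B' (after the try/except). Output: KZB

Answer: KZB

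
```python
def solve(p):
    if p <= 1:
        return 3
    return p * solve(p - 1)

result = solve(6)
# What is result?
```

solve(6) = 6 * 5 * 4 * 3 * 2 * 3 = 2160

Answer: 2160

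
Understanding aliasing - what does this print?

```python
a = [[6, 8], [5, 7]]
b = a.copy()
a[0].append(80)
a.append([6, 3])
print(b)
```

Key concept: shallow copy with nested lists.
Step by step:
`a = [[6, 8], [5, 7]]` → a = [[6, 8], [5, 7]]
`b = a.copy()` → b = [[6, 8], [5, 7]]
`a[0].append(80)` → a = [[6, 8, 80], [5, 7]]; b = [[6, 8, 80], [5, 7]]
`a.append([6, 3])` → a = [[6, 8, 80], [5, 7], [6, 3]]
`print(b)` → prints [[6, 8, 80], [5, 7]]

Answer: [[6, 8, 80], [5, 7]]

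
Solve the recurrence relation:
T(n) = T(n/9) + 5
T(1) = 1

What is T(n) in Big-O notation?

Each step divides n by 9 and adds 5. After log_9(n) steps we reach T(1)=1. So T(n) = 5·log_9(n) + 1 = O(log n).

Answer: O(log n)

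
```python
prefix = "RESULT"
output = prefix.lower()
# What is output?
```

Trace:
`prefix = "RESULT"` → prefix = 'RESULT'
`output = prefix.lower()` → output = 'result'
So output = 'result'

Answer: 'result'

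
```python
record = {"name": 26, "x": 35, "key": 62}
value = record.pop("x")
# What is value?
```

Trace:
`record = {"name": 26, "x": 35, "key": 62}` → record = {'name': 26, 'x': 35, 'key': 62}
`value = record.pop("x")` → record = {'name': 26, 'key': 62}; value = 35
So value = 35

Answer: 35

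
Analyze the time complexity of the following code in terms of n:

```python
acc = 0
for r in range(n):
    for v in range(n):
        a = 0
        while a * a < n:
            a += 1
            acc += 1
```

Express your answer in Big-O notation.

Each loop level contributes: n × n × √n. Multiplying the contributions gives O(n^2√n).

Answer: O(n^2√n)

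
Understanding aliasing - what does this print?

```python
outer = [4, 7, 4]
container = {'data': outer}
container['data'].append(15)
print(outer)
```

Key concept: dict holds reference to list.
Step by step:
`outer = [4, 7, 4]` → outer = [4, 7, 4]
`container = {'data': outer}` → container = {'data': [4, 7, 4]}
`container['data'].append(15)` → outer = [4, 7, 4, 15]; container = {'data': [4, 7, 4, 15]}
`print(outer)` → prints [4, 7, 4, 15]

Answer: [4, 7, 4, 15]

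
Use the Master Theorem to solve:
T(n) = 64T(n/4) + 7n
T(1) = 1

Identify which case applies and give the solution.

a=64, b=4, f(n)=7n. log_4(64) = 3. Since c=1 < 3, Case 1 applies: T(n) = Θ(n^log_b(a)) = O(n^3).

Answer: O(n^3) - Case 1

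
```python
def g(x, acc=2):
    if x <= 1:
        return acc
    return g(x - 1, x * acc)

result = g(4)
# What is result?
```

Accumulator trace (n, acc): (4, 2) -> (3, 8) -> (2, 24) -> (1, 48) -> return 48

Answer: 48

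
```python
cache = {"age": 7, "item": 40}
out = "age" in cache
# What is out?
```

Trace:
`cache = {"age": 7, "item": 40}` → cache = {'age': 7, 'item': 40}
`out = "age" in cache` → out = True
So out = True

Answer: True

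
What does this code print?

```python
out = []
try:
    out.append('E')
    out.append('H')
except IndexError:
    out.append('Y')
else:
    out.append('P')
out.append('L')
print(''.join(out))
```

Execution trace: 'E' (try body) → 'H' (try body, no exception) → 'P' (else) → 'L' (after the try/except). Output: EHPL

Answer: EHPL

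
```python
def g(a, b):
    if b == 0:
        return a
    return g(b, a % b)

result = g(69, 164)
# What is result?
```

g(69, 164) -> g(164, 69) -> g(69, 26) -> g(26, 17) -> g(17, 9) -> g(9, 8) -> g(8, 1) -> g(1, 0) -> 1

Answer: 1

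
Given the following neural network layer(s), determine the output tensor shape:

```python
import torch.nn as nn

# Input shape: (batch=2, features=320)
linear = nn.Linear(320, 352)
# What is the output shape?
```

Input: (2, 320) -> Output: (2, 352)

Answer: (2, 352)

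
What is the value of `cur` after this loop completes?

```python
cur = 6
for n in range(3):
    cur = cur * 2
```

Multiply by 2, 3 times: 6 * 2^3 = 48
`cur` takes the values: 6 → 12 → 24 → 48

Answer: 48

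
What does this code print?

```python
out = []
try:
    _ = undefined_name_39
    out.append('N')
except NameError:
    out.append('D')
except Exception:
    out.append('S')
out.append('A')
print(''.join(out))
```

Execution trace: 'D' (except NameError) → 'A' (after the try/except). Output: DA

Answer: DA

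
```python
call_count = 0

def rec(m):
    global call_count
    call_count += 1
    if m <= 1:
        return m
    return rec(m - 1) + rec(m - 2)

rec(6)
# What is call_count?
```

Calls(m) = 1 + Calls(m-1) + Calls(m-2); Calls(0)=Calls(1)=1. For m=6 this gives 25.

Answer: 25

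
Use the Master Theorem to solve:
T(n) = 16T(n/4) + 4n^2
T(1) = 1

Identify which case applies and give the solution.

a=16, b=4, f(n)=4n^2. log_4(16) = 2. Since c=2 = 2, Case 2 applies: T(n) = Θ(n^log_b(a) · log n) = O(n^2 log n).

Answer: O(n^2 log n) - Case 2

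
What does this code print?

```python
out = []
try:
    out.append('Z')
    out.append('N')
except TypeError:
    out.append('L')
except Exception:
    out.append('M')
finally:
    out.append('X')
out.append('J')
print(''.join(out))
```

Execution trace: 'Z' (try body) → 'N' (try body, no exception) → 'X' (finally) → 'J' (after the try/except). Output: ZNXJ

Answer: ZNXJ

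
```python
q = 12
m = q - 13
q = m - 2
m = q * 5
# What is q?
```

Trace:
`q = 12` → q = 12
`m = q - 13` → m = -1
`q = m - 2` → q = -3
`m = q * 5` → m = -15
So q = -3

Answer: -3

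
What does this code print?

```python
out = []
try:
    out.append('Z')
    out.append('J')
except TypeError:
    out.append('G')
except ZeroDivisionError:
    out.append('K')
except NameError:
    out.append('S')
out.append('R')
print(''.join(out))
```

Execution trace: 'Z' (try body) → 'J' (try body, no exception) → 'R' (after the try/except). Output: ZJR

Answer: ZJR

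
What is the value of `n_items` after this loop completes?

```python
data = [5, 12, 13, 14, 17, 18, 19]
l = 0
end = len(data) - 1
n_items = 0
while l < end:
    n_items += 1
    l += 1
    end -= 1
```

Iterations until pointers meet (list length 7)
`n_items` takes the values: 0 → 1 → 2 → 3

Answer: 3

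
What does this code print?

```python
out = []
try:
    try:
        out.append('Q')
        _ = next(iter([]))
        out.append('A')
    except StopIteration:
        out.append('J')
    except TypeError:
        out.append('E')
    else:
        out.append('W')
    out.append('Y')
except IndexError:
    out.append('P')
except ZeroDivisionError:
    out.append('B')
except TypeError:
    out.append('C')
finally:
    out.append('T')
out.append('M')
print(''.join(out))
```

Execution trace: 'Q' (inner try body) → 'J' (inner except StopIteration) → 'Y' (try body, no exception) → 'T' (finally) → 'M' (after the try/except). Output: QJYTM

Answer: QJYTM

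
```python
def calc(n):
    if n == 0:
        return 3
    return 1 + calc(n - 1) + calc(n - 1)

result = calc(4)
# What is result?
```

calc(n) = 1 + 2·calc(n-1), calc(0)=3. Closed form: (3+1)·2^4 - 1 = 63.

Answer: 63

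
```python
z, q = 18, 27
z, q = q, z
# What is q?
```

Trace:
`z, q = 18, 27` → z = 18; q = 27
`z, q = q, z` → z = 27; q = 18
So q = 18

Answer: 18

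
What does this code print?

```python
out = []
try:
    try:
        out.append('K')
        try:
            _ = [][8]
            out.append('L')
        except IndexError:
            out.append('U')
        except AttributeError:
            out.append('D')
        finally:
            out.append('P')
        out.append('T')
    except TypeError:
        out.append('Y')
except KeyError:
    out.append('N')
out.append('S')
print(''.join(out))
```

Execution trace: 'K' (try body) → 'U' (inner except IndexError) → 'P' (inner finally) → 'T' (try body, no exception) → 'S' (after the try/except). Output: KUPTS

Answer: KUPTS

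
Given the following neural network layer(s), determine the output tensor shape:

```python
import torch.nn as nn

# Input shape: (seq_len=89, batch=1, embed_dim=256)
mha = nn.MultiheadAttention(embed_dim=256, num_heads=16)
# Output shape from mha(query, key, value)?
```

Input: (89, 1, 256) -> Output: (89, 1, 256)

Answer: (89, 1, 256)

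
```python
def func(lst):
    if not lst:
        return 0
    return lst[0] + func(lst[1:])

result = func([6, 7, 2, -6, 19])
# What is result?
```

6 + 7 + 2 + (-6) + 19 + 0 = 28

Answer: 28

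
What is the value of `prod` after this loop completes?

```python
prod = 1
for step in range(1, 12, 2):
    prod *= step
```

Product of 1, 3, 5, ... up to 11
`prod` takes the values: 1 → 3 → 15 → 105 → 945 → 10395

Answer: 10395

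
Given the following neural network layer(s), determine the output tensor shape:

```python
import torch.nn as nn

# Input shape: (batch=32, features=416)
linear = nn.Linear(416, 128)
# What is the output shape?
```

Input: (32, 416) -> Output: (32, 128)

Answer: (32, 128)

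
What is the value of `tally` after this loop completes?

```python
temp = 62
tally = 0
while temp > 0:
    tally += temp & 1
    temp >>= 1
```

Count set bits in 62 (binary: 0b111110)
`tally` takes the values: 0 → 1 → 2 → 3 → 4 → 5

Answer: 5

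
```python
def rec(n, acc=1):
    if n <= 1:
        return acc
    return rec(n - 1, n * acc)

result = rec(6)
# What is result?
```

Accumulator trace (n, acc): (6, 1) -> (5, 6) -> (4, 30) -> (3, 120) -> (2, 360) -> (1, 720) -> return 720

Answer: 720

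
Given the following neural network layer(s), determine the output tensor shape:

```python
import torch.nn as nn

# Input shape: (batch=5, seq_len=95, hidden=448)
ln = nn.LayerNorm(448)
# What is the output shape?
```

Input: (5, 95, 448) -> Output: (5, 95, 448)

Answer: (5, 95, 448)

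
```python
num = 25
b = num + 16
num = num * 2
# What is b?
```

Trace:
`num = 25` → num = 25
`b = num + 16` → b = 41
`num = num * 2` → num = 50
So b = 41

Answer: 41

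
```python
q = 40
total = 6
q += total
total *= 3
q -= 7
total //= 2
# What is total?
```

Trace:
`q = 40` → q = 40
`total = 6` → total = 6
`q += total` → q = 46
`total *= 3` → total = 18
`q -= 7` → q = 39
`total //= 2` → total = 9
So total = 9

Answer: 9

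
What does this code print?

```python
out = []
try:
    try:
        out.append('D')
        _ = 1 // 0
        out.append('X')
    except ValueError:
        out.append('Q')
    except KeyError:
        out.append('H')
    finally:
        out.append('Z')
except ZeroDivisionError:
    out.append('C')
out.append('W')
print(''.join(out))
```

Execution trace: 'D' (try body) → 'Z' (finally) → 'C' (outer except ZeroDivisionError) → 'W' (after the try/except). Output: DZCW

Answer: DZCW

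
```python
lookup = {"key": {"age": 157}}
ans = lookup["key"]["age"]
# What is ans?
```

Trace:
`lookup = {"key": {"age": 157}}` → lookup = {'key': {'age': 157}}
`ans = lookup["key"]["age"]` → ans = 157
So ans = 157

Answer: 157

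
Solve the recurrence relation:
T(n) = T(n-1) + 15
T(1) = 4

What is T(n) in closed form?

Unrolling: T(n) = T(1) + 15·(n-1) = 4 + 15(n-1) = 15n - 11.

Answer: T(n) = 15n - 11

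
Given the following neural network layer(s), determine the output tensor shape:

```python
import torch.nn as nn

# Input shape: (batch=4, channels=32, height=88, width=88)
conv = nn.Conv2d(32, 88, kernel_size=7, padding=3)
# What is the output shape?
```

Input: (4, 32, 88, 88) -> Output: (4, 88, 88, 88)

Answer: (4, 88, 88, 88)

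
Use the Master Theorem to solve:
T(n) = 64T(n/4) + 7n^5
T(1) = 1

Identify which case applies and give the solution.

a=64, b=4, f(n)=7n^5. log_4(64) = 3. Since c=5 > 3 and the regularity condition holds (64(n/4)^5 = (64/4^5)n^5 with 64/4^5 < 1), Case 3 applies: T(n) = Θ(f(n)) = O(n^5).

Answer: O(n^5) - Case 3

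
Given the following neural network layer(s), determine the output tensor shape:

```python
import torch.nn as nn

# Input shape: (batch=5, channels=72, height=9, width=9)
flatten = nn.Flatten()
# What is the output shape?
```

Input: (5, 72, 9, 9) -> Output: (5, 5832)

Answer: (5, 5832)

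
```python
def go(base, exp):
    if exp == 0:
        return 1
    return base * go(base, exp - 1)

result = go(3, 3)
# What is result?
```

go(3, 3) = 3 * 3 * 3 = 27

Answer: 27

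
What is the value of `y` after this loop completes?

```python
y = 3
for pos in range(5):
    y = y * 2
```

Multiply by 2, 5 times: 3 * 2^5 = 96
`y` takes the values: 3 → 6 → 12 → 24 → 48 → 96

Answer: 96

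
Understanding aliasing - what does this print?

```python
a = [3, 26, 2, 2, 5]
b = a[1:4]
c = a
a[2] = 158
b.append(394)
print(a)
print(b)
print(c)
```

Key concept: slice vs alias.
Step by step:
`a = [3, 26, 2, 2, 5]` → a = [3, 26, 2, 2, 5]
`b = a[1:4]` → b = [26, 2, 2]
`c = a` → c = [3, 26, 2, 2, 5] (same object as a)
`a[2] = 158` → a = [3, 26, 158, 2, 5] (same object as c); c = [3, 26, 158, 2, 5] (same object as a)
`b.append(394)` → b = [26, 2, 2, 394]
`print(a)` → prints [3, 26, 158, 2, 5]
`print(b)` → prints [26, 2, 2, 394]
`print(c)` → prints [3, 26, 158, 2, 5]

Answer:
[3, 26, 158, 2, 5]
[26, 2, 2, 394]
[3, 26, 158, 2, 5]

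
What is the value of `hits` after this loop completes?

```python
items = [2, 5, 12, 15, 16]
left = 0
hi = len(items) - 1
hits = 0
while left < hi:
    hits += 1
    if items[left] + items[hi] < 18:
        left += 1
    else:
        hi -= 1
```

Steps to find pair summing to 18
`hits` takes the values: 0 → 1 → 2 → 3 → 4

Answer: 4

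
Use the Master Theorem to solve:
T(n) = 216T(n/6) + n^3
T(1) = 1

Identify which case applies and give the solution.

a=216, b=6, f(n)=n^3. log_6(216) = 3. Since c=3 = 3, Case 2 applies: T(n) = Θ(n^log_b(a) · log n) = O(n^3 log n).

Answer: O(n^3 log n) - Case 2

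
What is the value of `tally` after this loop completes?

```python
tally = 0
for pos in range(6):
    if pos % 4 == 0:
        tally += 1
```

Count numbers divisible by 4 in range(6)
`tally` takes the values: 0 → 1 → 2

Answer: 2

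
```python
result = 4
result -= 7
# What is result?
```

Trace:
`result = 4` → result = 4
`result -= 7` → result = -3
So result = -3

Answer: -3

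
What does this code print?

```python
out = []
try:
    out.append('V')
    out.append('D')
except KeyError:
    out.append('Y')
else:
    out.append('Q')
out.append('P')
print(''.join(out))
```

Execution trace: 'V' (try body) → 'D' (try body, no exception) → 'Q' (else) → 'P' (after the try/except). Output: VDQP

Answer: VDQP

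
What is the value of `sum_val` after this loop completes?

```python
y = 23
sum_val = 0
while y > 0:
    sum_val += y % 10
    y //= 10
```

Sum digits of 23
`sum_val` takes the values: 0 → 3 → 5

Answer: 5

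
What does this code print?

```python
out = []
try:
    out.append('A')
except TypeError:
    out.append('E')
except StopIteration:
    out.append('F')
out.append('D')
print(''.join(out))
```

Execution trace: 'A' (try body, no exception) → 'D' (after the try/except). Output: AD

Answer: AD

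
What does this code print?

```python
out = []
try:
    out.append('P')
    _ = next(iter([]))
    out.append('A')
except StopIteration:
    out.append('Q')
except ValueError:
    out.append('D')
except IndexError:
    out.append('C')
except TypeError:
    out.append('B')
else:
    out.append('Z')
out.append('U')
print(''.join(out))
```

Execution trace: 'P' (try body) → 'Q' (except StopIteration) → 'U' (after the try/except). Output: PQU

Answer: PQU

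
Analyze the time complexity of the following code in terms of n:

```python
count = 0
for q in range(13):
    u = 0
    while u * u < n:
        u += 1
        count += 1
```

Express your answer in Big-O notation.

Each loop level contributes: 1 × √n. Multiplying the contributions gives O(√n).

Answer: O(√n)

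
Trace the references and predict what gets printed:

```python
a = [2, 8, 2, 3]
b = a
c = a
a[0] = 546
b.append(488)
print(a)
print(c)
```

Key concept: multiple aliases.
Step by step:
`a = [2, 8, 2, 3]` → a = [2, 8, 2, 3]
`b = a` → b = [2, 8, 2, 3] (same object as a)
`c = a` → c = [2, 8, 2, 3] (same object as a, b)
`a[0] = 546` → a = [546, 8, 2, 3] (same object as b, c); b = [546, 8, 2, 3] (same object as a, c); c = [546, 8, 2, 3] (same object as a, b)
`b.append(488)` → a = [546, 8, 2, 3, 488] (same object as b, c); b = [546, 8, 2, 3, 488] (same object as a, c); c = [546, 8, 2, 3, 488] (same object as a, b)
`print(a)` → prints [546, 8, 2, 3, 488]
`print(c)` → prints [546, 8, 2, 3, 488]

Answer:
[546, 8, 2, 3, 488]
[546, 8, 2, 3, 488]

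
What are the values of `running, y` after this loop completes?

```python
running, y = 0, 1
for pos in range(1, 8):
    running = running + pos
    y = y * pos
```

Sum and factorial of 1 to 7
`running, y` takes the values: (0, 1) → (1, 1) → (3, 1) → (3, 2) → (6, 2) → (6, 6) → (10, 6) → (10, 24) → (15, 24) → (15, 120) → (21, 120) → (21, 720) → (28, 720) → (28, 5040)

Answer: 28, 5040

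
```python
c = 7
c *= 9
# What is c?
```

Trace:
`c = 7` → c = 7
`c *= 9` → c = 63
So c = 63

Answer: 63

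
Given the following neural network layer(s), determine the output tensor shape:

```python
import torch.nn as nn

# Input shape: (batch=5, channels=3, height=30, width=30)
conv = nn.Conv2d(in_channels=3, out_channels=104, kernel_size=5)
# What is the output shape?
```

Input: (5, 3, 30, 30) -> Output: (5, 104, 26, 26)

Answer: (5, 104, 26, 26)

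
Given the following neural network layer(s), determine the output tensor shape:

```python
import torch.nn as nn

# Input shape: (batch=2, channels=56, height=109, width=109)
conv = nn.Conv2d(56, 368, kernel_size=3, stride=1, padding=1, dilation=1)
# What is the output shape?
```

Input: (2, 56, 109, 109) -> Output: (2, 368, 109, 109)

Answer: (2, 368, 109, 109)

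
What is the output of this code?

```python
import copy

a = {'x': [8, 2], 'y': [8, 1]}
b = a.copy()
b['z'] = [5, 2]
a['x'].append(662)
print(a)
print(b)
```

Key concept: shallow copy of dict with mutable values.
Step by step:
`a = {'x': [8, 2], 'y': [8, 1]}` → a = {'x': [8, 2], 'y': [8, 1]}
`b = a.copy()` → b = {'x': [8, 2], 'y': [8, 1]}
`b['z'] = [5, 2]` → b = {'x': [8, 2], 'y': [8, 1], 'z': [5, 2]}
`a['x'].append(662)` → a = {'x': [8, 2, 662], 'y': [8, 1]}; b = {'x': [8, 2, 662], 'y': [8, 1], 'z': [5, 2]}
`print(a)` → prints {'x': [8, 2, 662], 'y': [8, 1]}
`print(b)` → prints {'x': [8, 2, 662], 'y': [8, 1], 'z': [5, 2]}

Answer:
{'x': [8, 2, 662], 'y': [8, 1]}
{'x': [8, 2, 662], 'y': [8, 1], 'z': [5, 2]}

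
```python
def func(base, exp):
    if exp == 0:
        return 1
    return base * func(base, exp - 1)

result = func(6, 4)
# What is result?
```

func(6, 4) = 6 * 6 * 6 * 6 = 1296

Answer: 1296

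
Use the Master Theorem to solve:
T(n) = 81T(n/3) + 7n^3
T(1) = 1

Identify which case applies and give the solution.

a=81, b=3, f(n)=7n^3. log_3(81) = 4. Since c=3 < 4, Case 1 applies: T(n) = Θ(n^log_b(a)) = O(n^4).

Answer: O(n^4) - Case 1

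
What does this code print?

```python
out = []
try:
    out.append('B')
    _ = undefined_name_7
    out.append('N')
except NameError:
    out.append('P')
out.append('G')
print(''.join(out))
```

Execution trace: 'B' (try body) → 'P' (except NameError) → 'G' (after the try/except). Output: BPG

Answer: BPG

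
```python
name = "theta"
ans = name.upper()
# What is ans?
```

Trace:
`name = "theta"` → name = 'theta'
`ans = name.upper()` → ans = 'THETA'
So ans = 'THETA'

Answer: 'THETA'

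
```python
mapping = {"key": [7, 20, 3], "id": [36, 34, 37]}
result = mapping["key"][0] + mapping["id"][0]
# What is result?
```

Trace:
`mapping = {"key": [7, 20, 3], "id": [36, 34, 37]}` → mapping = {'key': [7, 20, 3], 'id': [36, 34, 37]}
`result = mapping["key"][0] + mapping["id"][0]` → result = 43
So result = 43

Answer: 43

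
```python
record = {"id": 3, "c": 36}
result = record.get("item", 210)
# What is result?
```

Trace:
`record = {"id": 3, "c": 36}` → record = {'id': 3, 'c': 36}
`result = record.get("item", 210)` → result = 210
So result = 210

Answer: 210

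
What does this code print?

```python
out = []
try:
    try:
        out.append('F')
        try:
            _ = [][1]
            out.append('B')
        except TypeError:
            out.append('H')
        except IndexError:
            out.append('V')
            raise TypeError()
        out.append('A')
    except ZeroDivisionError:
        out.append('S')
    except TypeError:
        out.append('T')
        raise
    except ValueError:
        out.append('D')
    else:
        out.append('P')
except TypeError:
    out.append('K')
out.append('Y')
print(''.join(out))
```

Execution trace: 'F' (try body) → 'V' (inner except IndexError) → 'T' (except TypeError) → 'K' (outer except TypeError) → 'Y' (after the try/except). Output: FVTKY

Answer: FVTKY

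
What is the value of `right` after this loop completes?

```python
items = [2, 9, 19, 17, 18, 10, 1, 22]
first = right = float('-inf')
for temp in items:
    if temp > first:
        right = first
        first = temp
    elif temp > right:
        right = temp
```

Second largest (with repeats) in [2, 9, 19, 17, 18, 10, 1, 22]
`right` takes the values: -inf → 2 → 9 → 17 → 18 → 19

Answer: 19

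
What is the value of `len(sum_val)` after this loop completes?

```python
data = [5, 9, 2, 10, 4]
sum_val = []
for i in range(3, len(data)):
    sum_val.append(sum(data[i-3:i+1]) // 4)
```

Number of 4-element averages
`sum_val` takes the values: [] → [6] → [6, 6]
So `len(sum_val)` = 2

Answer: 2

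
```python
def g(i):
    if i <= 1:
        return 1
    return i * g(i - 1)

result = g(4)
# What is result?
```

g(4) = 4 * 3 * 2 * 1 = 24

Answer: 24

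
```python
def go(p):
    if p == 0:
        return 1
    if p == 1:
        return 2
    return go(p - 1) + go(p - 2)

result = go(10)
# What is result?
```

Build up from base cases: go(0)=1, go(1)=2, go(2)=3, go(3)=5, go(4)=8, go(5)=13, go(6)=21, ..., go(10)=144

Answer: 144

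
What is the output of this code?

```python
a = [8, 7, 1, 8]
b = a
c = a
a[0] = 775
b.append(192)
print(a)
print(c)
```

Key concept: multiple aliases.
Step by step:
`a = [8, 7, 1, 8]` → a = [8, 7, 1, 8]
`b = a` → b = [8, 7, 1, 8] (same object as a)
`c = a` → c = [8, 7, 1, 8] (same object as a, b)
`a[0] = 775` → a = [775, 7, 1, 8] (same object as b, c); b = [775, 7, 1, 8] (same object as a, c); c = [775, 7, 1, 8] (same object as a, b)
`b.append(192)` → a = [775, 7, 1, 8, 192] (same object as b, c); b = [775, 7, 1, 8, 192] (same object as a, c); c = [775, 7, 1, 8, 192] (same object as a, b)
`print(a)` → prints [775, 7, 1, 8, 192]
`print(c)` → prints [775, 7, 1, 8, 192]

Answer:
[775, 7, 1, 8, 192]
[775, 7, 1, 8, 192]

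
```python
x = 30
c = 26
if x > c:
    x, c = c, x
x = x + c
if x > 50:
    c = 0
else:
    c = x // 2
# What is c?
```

Trace:
`x = 30` → x = 30
`c = 26` → c = 26
`if x > c: ...` → x > c is True → x = 26; c = 30
`x = x + c` → x = 56
`if x > 50: ...` → x > 50 is True → c = 0
So c = 0

Answer: 0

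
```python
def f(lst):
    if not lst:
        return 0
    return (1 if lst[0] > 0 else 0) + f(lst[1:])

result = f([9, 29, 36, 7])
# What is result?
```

Count of positive elements in [9, 29, 36, 7] = 4

Answer: 4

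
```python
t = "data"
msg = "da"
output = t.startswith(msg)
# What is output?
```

Trace:
`t = "data"` → t = 'data'
`msg = "da"` → msg = 'da'
`output = t.startswith(msg)` → output = True
So output = True

Answer: True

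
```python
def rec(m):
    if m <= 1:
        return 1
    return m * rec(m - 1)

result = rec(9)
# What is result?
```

rec(9) = 9 * 8 * 7 * 6 * 5 * 4 * 3 * 2 * 1 = 362880

Answer: 362880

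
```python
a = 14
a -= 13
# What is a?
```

Trace:
`a = 14` → a = 14
`a -= 13` → a = 1
So a = 1

Answer: 1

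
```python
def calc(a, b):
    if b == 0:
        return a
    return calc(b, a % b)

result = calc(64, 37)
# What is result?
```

calc(64, 37) -> calc(37, 27) -> calc(27, 10) -> calc(10, 7) -> calc(7, 3) -> calc(3, 1) -> calc(1, 0) -> 1

Answer: 1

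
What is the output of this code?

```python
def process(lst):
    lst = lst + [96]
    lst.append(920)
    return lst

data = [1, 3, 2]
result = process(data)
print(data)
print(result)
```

Key concept: rebinding parameter vs mutation.
Step by step:
`data = [1, 3, 2]` → data = [1, 3, 2]
`result = process(data)` → result = [1, 3, 2, 96, 920]
`print(data)` → prints [1, 3, 2]
`print(result)` → prints [1, 3, 2, 96, 920]

Answer:
[1, 3, 2]
[1, 3, 2, 96, 920]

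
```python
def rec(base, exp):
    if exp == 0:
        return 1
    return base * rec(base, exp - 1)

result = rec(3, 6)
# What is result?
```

rec(3, 6) = 3 * 3 * 3 * 3 * 3 * 3 = 729

Answer: 729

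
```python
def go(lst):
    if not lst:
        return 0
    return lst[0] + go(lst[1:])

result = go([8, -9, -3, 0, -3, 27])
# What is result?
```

8 + (-9) + (-3) + 0 + (-3) + 27 + 0 = 20

Answer: 20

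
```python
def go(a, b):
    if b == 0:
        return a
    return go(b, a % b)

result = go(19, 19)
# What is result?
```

go(19, 19) -> go(19, 0) -> 19

Answer: 19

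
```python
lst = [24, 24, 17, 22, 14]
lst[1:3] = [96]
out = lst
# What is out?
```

Trace:
`lst = [24, 24, 17, 22, 14]` → lst = [24, 24, 17, 22, 14]
`lst[1:3] = [96]` → lst = [24, 96, 22, 14]
`out = lst` → out = [24, 96, 22, 14]
So out = [24, 96, 22, 14]

Answer: [24, 96, 22, 14]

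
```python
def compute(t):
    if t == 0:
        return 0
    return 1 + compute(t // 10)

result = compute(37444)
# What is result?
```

Count of digits of 37444: 5

Answer: 5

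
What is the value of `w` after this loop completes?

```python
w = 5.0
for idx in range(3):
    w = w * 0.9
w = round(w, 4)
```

Exponential decay: 5.0 * 0.9^3
`w` takes the values: 5.0 → 4.5 → 4.05 → 3.645

Answer: 3.645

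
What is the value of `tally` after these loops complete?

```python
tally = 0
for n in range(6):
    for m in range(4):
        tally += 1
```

6 * 4 = 24
`tally` takes the values: 0 → 1 → 2 → 3 → 4 → 5 → 6 → 7 → 8 → 9 → 10 → 11 → 12 → 13 → 14 → 15 → 16 → 17 → 18 → 19 → 20 → 21 → 22 → 23 → 24

Answer: 24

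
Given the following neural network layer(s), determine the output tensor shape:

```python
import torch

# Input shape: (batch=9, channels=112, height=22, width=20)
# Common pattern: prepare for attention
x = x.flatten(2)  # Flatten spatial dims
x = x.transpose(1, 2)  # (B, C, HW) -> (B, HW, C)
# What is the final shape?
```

Input: (9, 112, 22, 20) -> after flatten(2): (9, 112, 440) -> Output: (9, 440, 112)

Answer: (9, 440, 112)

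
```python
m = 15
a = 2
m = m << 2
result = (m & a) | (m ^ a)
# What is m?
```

Trace:
`m = 15` → m = 15
`a = 2` → a = 2
`m = m << 2` → m = 60
`result = (m & a) | (m ^ a)` → result = 62
So m = 60

Answer: 60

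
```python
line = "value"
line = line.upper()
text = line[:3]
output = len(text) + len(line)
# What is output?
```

Trace:
`line = "value"` → line = 'value'
`line = line.upper()` → line = 'VALUE'
`text = line[:3]` → text = 'VAL'
`output = len(text) + len(line)` → output = 8
So output = 8

Answer: 8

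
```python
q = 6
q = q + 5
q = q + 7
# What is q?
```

Trace:
`q = 6` → q = 6
`q = q + 5` → q = 11
`q = q + 7` → q = 18
So q = 18

Answer: 18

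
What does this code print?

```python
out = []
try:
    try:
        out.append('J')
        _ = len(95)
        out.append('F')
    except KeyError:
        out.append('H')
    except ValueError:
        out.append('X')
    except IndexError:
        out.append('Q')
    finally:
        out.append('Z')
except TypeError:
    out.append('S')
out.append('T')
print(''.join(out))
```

Execution trace: 'J' (inner try body) → 'Z' (inner finally) → 'S' (outer except TypeError) → 'T' (after the try/except). Output: JZST

Answer: JZST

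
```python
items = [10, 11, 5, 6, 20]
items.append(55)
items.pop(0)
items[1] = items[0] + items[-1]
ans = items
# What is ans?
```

Trace:
`items = [10, 11, 5, 6, 20]` → items = [10, 11, 5, 6, 20]
`items.append(55)` → items = [10, 11, 5, 6, 20, 55]
`items.pop(0)` → items = [11, 5, 6, 20, 55]
`items[1] = items[0] + items[-1]` → items = [11, 66, 6, 20, 55]
`ans = items` → ans = [11, 66, 6, 20, 55]
So ans = [11, 66, 6, 20, 55]

Answer: [11, 66, 6, 20, 55]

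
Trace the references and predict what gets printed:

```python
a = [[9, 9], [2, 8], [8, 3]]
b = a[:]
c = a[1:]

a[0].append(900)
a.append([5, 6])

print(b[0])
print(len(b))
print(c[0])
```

Key concept: slice with nested mutation.
Step by step:
`a = [[9, 9], [2, 8], [8, 3]]` → a = [[9, 9], [2, 8], [8, 3]]
`b = a[:]` → b = [[9, 9], [2, 8], [8, 3]]
`c = a[1:]` → c = [[2, 8], [8, 3]]
`a[0].append(900)` → a = [[9, 9, 900], [2, 8], [8, 3]]; b = [[9, 9, 900], [2, 8], [8, 3]]
`a.append([5, 6])` → a = [[9, 9, 900], [2, 8], [8, 3], [5, 6]]
`print(b[0])` → prints [9, 9, 900]
`print(len(b))` → prints 3
`print(c[0])` → prints [2, 8]

Answer:
[9, 9, 900]
3
[2, 8]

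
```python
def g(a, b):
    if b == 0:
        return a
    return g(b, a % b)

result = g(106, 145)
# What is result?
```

g(106, 145) -> g(145, 106) -> g(106, 39) -> g(39, 28) -> g(28, 11) -> g(11, 6) -> g(6, 5) -> g(5, 1) -> g(1, 0) -> 1

Answer: 1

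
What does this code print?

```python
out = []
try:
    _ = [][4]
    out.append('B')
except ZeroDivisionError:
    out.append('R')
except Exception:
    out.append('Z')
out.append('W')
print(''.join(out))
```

Execution trace: 'Z' (except Exception) → 'W' (after the try/except). Output: ZW

Answer: ZW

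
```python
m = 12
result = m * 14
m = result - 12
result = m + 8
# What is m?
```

Trace:
`m = 12` → m = 12
`result = m * 14` → result = 168
`m = result - 12` → m = 156
`result = m + 8` → result = 164
So m = 156

Answer: 156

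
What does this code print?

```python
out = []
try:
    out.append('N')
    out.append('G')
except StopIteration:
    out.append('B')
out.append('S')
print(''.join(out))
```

Execution trace: 'N' (try body) → 'G' (try body, no exception) → 'S' (after the try/except). Output: NGS

Answer: NGS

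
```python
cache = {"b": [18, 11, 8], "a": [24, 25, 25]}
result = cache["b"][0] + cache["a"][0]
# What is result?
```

Trace:
`cache = {"b": [18, 11, 8], "a": [24, 25, 25]}` → cache = {'b': [18, 11, 8], 'a': [24, 25, 25]}
`result = cache["b"][0] + cache["a"][0]` → result = 42
So result = 42

Answer: 42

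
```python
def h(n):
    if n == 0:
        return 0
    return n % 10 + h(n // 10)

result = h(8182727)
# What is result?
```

Sum of digits of 8182727: 7 + 2 + 7 + 2 + 8 + 1 + 8 = 35

Answer: 35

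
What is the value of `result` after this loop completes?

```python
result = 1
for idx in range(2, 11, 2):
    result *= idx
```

Product of even numbers 2 to 10
`result` takes the values: 1 → 2 → 8 → 48 → 384 → 3840

Answer: 3840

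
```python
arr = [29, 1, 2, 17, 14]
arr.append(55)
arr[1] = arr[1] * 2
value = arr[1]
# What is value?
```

Trace:
`arr = [29, 1, 2, 17, 14]` → arr = [29, 1, 2, 17, 14]
`arr.append(55)` → arr = [29, 1, 2, 17, 14, 55]
`arr[1] = arr[1] * 2` → arr = [29, 2, 2, 17, 14, 55]
`value = arr[1]` → value = 2
So value = 2

Answer: 2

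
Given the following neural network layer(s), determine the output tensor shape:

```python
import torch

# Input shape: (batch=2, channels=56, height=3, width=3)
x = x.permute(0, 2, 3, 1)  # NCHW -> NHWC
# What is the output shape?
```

Input: (2, 56, 3, 3) -> Output: (2, 3, 3, 56)

Answer: (2, 3, 3, 56)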